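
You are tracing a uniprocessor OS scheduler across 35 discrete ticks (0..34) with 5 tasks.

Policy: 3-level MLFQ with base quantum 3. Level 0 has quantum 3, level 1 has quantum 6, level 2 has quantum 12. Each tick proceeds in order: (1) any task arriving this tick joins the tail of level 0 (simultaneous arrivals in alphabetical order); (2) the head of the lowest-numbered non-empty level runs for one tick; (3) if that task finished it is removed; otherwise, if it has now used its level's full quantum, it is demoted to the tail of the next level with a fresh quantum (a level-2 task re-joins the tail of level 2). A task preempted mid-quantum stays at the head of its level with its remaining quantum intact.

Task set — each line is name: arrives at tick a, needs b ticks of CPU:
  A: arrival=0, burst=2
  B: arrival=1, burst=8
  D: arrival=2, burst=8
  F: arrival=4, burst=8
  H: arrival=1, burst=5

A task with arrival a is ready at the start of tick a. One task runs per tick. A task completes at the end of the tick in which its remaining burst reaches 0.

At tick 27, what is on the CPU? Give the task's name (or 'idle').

t=0: L0/L1/L2 = A/-/- → run A
t=1: L0/L1/L2 = ABH/-/- → run A
t=2: L0/L1/L2 = BHD/-/- → run B
t=3: L0/L1/L2 = BHD/-/- → run B
t=4: L0/L1/L2 = BHDF/-/- → run B
t=5: L0/L1/L2 = HDF/B/- → run H
t=6: L0/L1/L2 = HDF/B/- → run H
t=7: L0/L1/L2 = HDF/B/- → run H
t=8: L0/L1/L2 = DF/BH/- → run D
t=9: L0/L1/L2 = DF/BH/- → run D
t=10: L0/L1/L2 = DF/BH/- → run D
t=11: L0/L1/L2 = F/BHD/- → run F
t=12: L0/L1/L2 = F/BHD/- → run F
t=13: L0/L1/L2 = F/BHD/- → run F
t=14: L0/L1/L2 = -/BHDF/- → run B
t=15: L0/L1/L2 = -/BHDF/- → run B
t=16: L0/L1/L2 = -/BHDF/- → run B
t=17: L0/L1/L2 = -/BHDF/- → run B
t=18: L0/L1/L2 = -/BHDF/- → run B
t=19: L0/L1/L2 = -/HDF/- → run H
t=20: L0/L1/L2 = -/HDF/- → run H
t=21: L0/L1/L2 = -/DF/- → run D
t=22: L0/L1/L2 = -/DF/- → run D
t=23: L0/L1/L2 = -/DF/- → run D
t=24: L0/L1/L2 = -/DF/- → run D
t=25: L0/L1/L2 = -/DF/- → run D
t=26: L0/L1/L2 = -/F/- → run F
t=27: L0/L1/L2 = -/F/- → run F
t=28: L0/L1/L2 = -/F/- → run F
t=29: L0/L1/L2 = -/F/- → run F
t=30: L0/L1/L2 = -/F/- → run F
t=31: (idle)
t=32: (idle)
t=33: (idle)
t=34: (idle)

running at tick 27 = F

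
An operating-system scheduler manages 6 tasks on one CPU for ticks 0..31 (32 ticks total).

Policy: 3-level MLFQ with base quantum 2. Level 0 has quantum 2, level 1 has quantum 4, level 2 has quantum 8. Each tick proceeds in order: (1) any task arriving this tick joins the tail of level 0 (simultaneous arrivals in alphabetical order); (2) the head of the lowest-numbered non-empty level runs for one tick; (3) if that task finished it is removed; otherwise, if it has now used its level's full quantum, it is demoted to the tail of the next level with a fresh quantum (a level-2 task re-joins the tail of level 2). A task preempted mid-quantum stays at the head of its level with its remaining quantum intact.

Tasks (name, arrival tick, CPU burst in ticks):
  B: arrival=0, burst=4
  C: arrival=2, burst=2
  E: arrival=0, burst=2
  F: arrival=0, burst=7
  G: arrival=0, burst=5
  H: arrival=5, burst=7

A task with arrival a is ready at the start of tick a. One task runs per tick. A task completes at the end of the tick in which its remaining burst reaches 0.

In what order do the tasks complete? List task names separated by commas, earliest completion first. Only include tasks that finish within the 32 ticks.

completion order = E, C, B, G, F, H

t=0: L0/L1/L2 = BEFG/-/- → run B
t=1: L0/L1/L2 = BEFG/-/- → run B
t=2: L0/L1/L2 = EFGC/B/- → run E
t=3: L0/L1/L2 = EFGC/B/- → run E
t=4: L0/L1/L2 = FGC/B/- → run F
t=5: L0/L1/L2 = FGCH/B/- → run F
t=6: L0/L1/L2 = GCH/BF/- → run G
t=7: L0/L1/L2 = GCH/BF/- → run G
t=8: L0/L1/L2 = CH/BFG/- → run C
t=9: L0/L1/L2 = CH/BFG/- → run C
t=10: L0/L1/L2 = H/BFG/- → run H
t=11: L0/L1/L2 = H/BFG/- → run H
t=12: L0/L1/L2 = -/BFGH/- → run B
t=13: L0/L1/L2 = -/BFGH/- → run B
t=14: L0/L1/L2 = -/FGH/- → run F
t=15: L0/L1/L2 = -/FGH/- → run F
t=16: L0/L1/L2 = -/FGH/- → run F
t=17: L0/L1/L2 = -/FGH/- → run F
t=18: L0/L1/L2 = -/GH/F → run G
t=19: L0/L1/L2 = -/GH/F → run G
t=20: L0/L1/L2 = -/GH/F → run G
t=21: L0/L1/L2 = -/H/F → run H
t=22: L0/L1/L2 = -/H/F → run H
t=23: L0/L1/L2 = -/H/F → run H
t=24: L0/L1/L2 = -/H/F → run H
t=25: L0/L1/L2 = -/-/FH → run F
t=26: L0/L1/L2 = -/-/H → run H
t=27: (idle)
t=28: (idle)
t=29: (idle)
t=30: (idle)
t=31: (idle)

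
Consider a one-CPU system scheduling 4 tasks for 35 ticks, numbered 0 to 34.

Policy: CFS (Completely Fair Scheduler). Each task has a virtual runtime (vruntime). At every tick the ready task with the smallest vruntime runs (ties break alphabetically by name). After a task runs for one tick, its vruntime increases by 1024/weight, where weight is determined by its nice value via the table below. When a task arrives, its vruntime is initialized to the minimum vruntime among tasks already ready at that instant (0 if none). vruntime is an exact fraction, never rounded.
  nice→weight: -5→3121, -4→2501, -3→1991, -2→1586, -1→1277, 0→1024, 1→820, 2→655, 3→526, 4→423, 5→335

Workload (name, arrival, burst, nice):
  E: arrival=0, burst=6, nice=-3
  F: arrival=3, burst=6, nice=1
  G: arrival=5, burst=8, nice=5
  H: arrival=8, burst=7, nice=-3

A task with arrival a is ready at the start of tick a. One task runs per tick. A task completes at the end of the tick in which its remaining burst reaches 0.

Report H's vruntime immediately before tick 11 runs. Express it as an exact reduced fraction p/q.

vruntime(H, start of tick 11) = 1559296/408155

t=0: vr[E=0] → run E
t=1: vr[E=1024/1991] → run E
t=2: vr[E=2048/1991] → run E
t=3: vr[E=3072/1991 F=3072/1991] → run E
t=4: vr[E=4096/1991 F=3072/1991] → run F
t=5: vr[E=4096/1991 F=1139456/408155 G=4096/1991] → run E
t=6: vr[E=5120/1991 F=1139456/408155 G=4096/1991] → run G
t=7: vr[E=5120/1991 F=1139456/408155 G=3410944/666985] → run E
t=8: vr[F=1139456/408155 G=3410944/666985 H=1139456/408155] → run F
t=9: vr[F=1649152/408155 G=3410944/666985 H=1139456/408155] → run H
t=10: vr[F=1649152/408155 G=3410944/666985 H=1349376/408155] → run H
t=11: vr[F=1649152/408155 G=3410944/666985 H=1559296/408155] → run H
t=12: vr[F=1649152/408155 G=3410944/666985 H=1769216/408155] → run F
t=13: vr[F=2158848/408155 G=3410944/666985 H=1769216/408155] → run H
t=14: vr[F=2158848/408155 G=3410944/666985 H=1979136/408155] → run H
t=15: vr[F=2158848/408155 G=3410944/666985 H=2189056/408155] → run G
t=16: vr[F=2158848/408155 G=5449728/666985 H=2189056/408155] → run F
t=17: vr[F=2668544/408155 G=5449728/666985 H=2189056/408155] → run H
t=18: vr[F=2668544/408155 G=5449728/666985 H=2398976/408155] → run H
t=19: vr[F=2668544/408155 G=5449728/666985] → run F
t=20: vr[F=635648/81631 G=5449728/666985] → run F
t=21: vr[G=5449728/666985] → run G
t=22: vr[G=7488512/666985] → run G
t=23: vr[G=9527296/666985] → run G
t=24: vr[G=2313216/133397] → run G
t=25: vr[G=13604864/666985] → run G
t=26: vr[G=15643648/666985] → run G
t=27: (idle)
t=28: (idle)
t=29: (idle)
t=30: (idle)
t=31: (idle)
t=32: (idle)
t=33: (idle)
t=34: (idle)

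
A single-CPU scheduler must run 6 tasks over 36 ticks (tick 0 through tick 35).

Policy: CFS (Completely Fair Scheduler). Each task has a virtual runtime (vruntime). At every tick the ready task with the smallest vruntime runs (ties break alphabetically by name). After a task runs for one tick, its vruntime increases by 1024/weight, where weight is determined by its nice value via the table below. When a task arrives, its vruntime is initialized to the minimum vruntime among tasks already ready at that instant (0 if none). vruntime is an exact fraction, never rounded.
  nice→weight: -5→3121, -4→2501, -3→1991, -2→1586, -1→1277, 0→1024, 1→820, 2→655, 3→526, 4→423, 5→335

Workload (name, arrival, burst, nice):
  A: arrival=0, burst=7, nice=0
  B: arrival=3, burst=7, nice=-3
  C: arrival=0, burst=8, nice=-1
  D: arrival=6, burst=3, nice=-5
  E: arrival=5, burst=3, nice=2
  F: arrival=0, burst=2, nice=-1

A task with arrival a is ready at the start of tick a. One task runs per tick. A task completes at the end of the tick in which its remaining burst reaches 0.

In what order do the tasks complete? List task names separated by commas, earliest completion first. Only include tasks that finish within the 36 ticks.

t=0: vr[A=0 C=0 F=0] → run A
t=1: vr[A=1 C=0 F=0] → run C
t=2: vr[A=1 C=1024/1277 F=0] → run F
t=3: vr[A=1 B=1024/1277 C=1024/1277 F=1024/1277] → run B
t=4: vr[A=1 B=3346432/2542507 C=1024/1277 F=1024/1277] → run C
t=5: vr[A=1 B=3346432/2542507 C=2048/1277 E=1024/1277 F=1024/1277] → run E
t=6: vr[A=1 B=3346432/2542507 C=2048/1277 D=1024/1277 E=1978368/836435 F=1024/1277] → run D
t=7: vr[A=1 B=3346432/2542507 C=2048/1277 D=4503552/3985517 E=1978368/836435 F=1024/1277] → run F
t=8: vr[A=1 B=3346432/2542507 C=2048/1277 D=4503552/3985517 E=1978368/836435] → run A
t=9: vr[A=2 B=3346432/2542507 C=2048/1277 D=4503552/3985517 E=1978368/836435] → run D
t=10: vr[A=2 B=3346432/2542507 C=2048/1277 D=5811200/3985517 E=1978368/836435] → run B
t=11: vr[A=2 B=4654080/2542507 C=2048/1277 D=5811200/3985517 E=1978368/836435] → run D
t=12: vr[A=2 B=4654080/2542507 C=2048/1277 E=1978368/836435] → run C
t=13: vr[A=2 B=4654080/2542507 C=3072/1277 E=1978368/836435] → run B
t=14: vr[A=2 B=5961728/2542507 C=3072/1277 E=1978368/836435] → run A
t=15: vr[A=3 B=5961728/2542507 C=3072/1277 E=1978368/836435] → run B
t=16: vr[A=3 B=7269376/2542507 C=3072/1277 E=1978368/836435] → run E
t=17: vr[A=3 B=7269376/2542507 C=3072/1277 E=3286016/836435] → run C
t=18: vr[A=3 B=7269376/2542507 C=4096/1277 E=3286016/836435] → run B
t=19: vr[A=3 B=8577024/2542507 C=4096/1277 E=3286016/836435] → run A
t=20: vr[A=4 B=8577024/2542507 C=4096/1277 E=3286016/836435] → run C
t=21: vr[A=4 B=8577024/2542507 C=5120/1277 E=3286016/836435] → run B
t=22: vr[A=4 B=9884672/2542507 C=5120/1277 E=3286016/836435] → run B
t=23: vr[A=4 C=5120/1277 E=3286016/836435] → run E
t=24: vr[A=4 C=5120/1277] → run A
t=25: vr[A=5 C=5120/1277] → run C
t=26: vr[A=5 C=6144/1277] → run C
t=27: vr[A=5 C=7168/1277] → run A
t=28: vr[A=6 C=7168/1277] → run C
t=29: vr[A=6] → run A
t=30: (idle)
t=31: (idle)
t=32: (idle)
t=33: (idle)
t=34: (idle)
t=35: (idle)

completion order = F, D, B, E, C, A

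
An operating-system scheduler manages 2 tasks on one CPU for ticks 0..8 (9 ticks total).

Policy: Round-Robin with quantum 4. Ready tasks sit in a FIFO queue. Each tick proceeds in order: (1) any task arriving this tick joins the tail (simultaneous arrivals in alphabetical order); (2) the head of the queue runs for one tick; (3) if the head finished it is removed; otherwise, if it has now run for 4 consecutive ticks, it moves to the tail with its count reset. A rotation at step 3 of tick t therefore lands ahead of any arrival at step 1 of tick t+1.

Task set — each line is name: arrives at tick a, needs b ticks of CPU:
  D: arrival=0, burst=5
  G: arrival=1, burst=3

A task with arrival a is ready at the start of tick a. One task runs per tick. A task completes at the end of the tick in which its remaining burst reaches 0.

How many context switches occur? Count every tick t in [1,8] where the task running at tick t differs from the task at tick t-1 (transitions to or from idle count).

context switches = 3

t=0: queue=[D] q_used=0 → run D
t=1: queue=[D,G] q_used=1 → run D
t=2: queue=[D,G] q_used=2 → run D
t=3: queue=[D,G] q_used=3 → run D
t=4: queue=[G,D] q_used=0 → run G
t=5: queue=[G,D] q_used=1 → run G
t=6: queue=[G,D] q_used=2 → run G
t=7: queue=[D] q_used=0 → run D
t=8: (idle)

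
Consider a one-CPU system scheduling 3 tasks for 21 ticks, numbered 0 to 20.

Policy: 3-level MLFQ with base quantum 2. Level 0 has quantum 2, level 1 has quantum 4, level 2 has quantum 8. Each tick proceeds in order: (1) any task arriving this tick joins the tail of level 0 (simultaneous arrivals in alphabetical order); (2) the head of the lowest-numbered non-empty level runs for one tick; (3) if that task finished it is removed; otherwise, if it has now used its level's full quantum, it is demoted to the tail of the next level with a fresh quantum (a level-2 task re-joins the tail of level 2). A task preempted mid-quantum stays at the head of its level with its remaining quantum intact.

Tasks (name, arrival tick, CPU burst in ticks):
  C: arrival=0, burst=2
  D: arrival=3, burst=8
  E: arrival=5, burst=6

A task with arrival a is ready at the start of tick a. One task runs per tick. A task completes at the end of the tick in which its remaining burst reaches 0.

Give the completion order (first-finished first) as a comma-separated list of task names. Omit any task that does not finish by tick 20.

t=0: L0/L1/L2 = C/-/- → run C
t=1: L0/L1/L2 = C/-/- → run C
t=2: (idle)
t=3: L0/L1/L2 = D/-/- → run D
t=4: L0/L1/L2 = D/-/- → run D
t=5: L0/L1/L2 = E/D/- → run E
t=6: L0/L1/L2 = E/D/- → run E
t=7: L0/L1/L2 = -/DE/- → run D
t=8: L0/L1/L2 = -/DE/- → run D
t=9: L0/L1/L2 = -/DE/- → run D
t=10: L0/L1/L2 = -/DE/- → run D
t=11: L0/L1/L2 = -/E/D → run E
t=12: L0/L1/L2 = -/E/D → run E
t=13: L0/L1/L2 = -/E/D → run E
t=14: L0/L1/L2 = -/E/D → run E
t=15: L0/L1/L2 = -/-/D → run D
t=16: L0/L1/L2 = -/-/D → run D
t=17: (idle)
t=18: (idle)
t=19: (idle)
t=20: (idle)

completion order = C, E, D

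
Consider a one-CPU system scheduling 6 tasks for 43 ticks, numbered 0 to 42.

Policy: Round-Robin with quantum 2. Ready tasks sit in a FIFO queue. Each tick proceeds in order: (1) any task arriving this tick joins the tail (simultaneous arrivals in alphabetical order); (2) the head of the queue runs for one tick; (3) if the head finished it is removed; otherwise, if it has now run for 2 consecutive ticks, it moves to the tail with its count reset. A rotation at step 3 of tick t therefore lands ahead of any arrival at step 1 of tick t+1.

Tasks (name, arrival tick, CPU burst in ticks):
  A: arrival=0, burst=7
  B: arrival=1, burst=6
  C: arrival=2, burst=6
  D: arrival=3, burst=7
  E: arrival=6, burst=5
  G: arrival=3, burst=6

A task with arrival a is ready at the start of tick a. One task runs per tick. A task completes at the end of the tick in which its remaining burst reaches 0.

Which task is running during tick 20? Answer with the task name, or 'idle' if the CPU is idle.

t=0: queue=[A] q_used=0 → run A
t=1: queue=[A,B] q_used=1 → run A
t=2: queue=[B,A,C] q_used=0 → run B
t=3: queue=[B,A,C,D,G] q_used=1 → run B
t=4: queue=[A,C,D,G,B] q_used=0 → run A
t=5: queue=[A,C,D,G,B] q_used=1 → run A
t=6: queue=[C,D,G,B,A,E] q_used=0 → run C
t=7: queue=[C,D,G,B,A,E] q_used=1 → run C
t=8: queue=[D,G,B,A,E,C] q_used=0 → run D
t=9: queue=[D,G,B,A,E,C] q_used=1 → run D
t=10: queue=[G,B,A,E,C,D] q_used=0 → run G
t=11: queue=[G,B,A,E,C,D] q_used=1 → run G
t=12: queue=[B,A,E,C,D,G] q_used=0 → run B
t=13: queue=[B,A,E,C,D,G] q_used=1 → run B
t=14: queue=[A,E,C,D,G,B] q_used=0 → run A
t=15: queue=[A,E,C,D,G,B] q_used=1 → run A
t=16: queue=[E,C,D,G,B,A] q_used=0 → run E
t=17: queue=[E,C,D,G,B,A] q_used=1 → run E
t=18: queue=[C,D,G,B,A,E] q_used=0 → run C
t=19: queue=[C,D,G,B,A,E] q_used=1 → run C
t=20: queue=[D,G,B,A,E,C] q_used=0 → run D
t=21: queue=[D,G,B,A,E,C] q_used=1 → run D
t=22: queue=[G,B,A,E,C,D] q_used=0 → run G
t=23: queue=[G,B,A,E,C,D] q_used=1 → run G
t=24: queue=[B,A,E,C,D,G] q_used=0 → run B
t=25: queue=[B,A,E,C,D,G] q_used=1 → run B
t=26: queue=[A,E,C,D,G] q_used=0 → run A
t=27: queue=[E,C,D,G] q_used=0 → run E
t=28: queue=[E,C,D,G] q_used=1 → run E
t=29: queue=[C,D,G,E] q_used=0 → run C
t=30: queue=[C,D,G,E] q_used=1 → run C
t=31: queue=[D,G,E] q_used=0 → run D
t=32: queue=[D,G,E] q_used=1 → run D
t=33: queue=[G,E,D] q_used=0 → run G
t=34: queue=[G,E,D] q_used=1 → run G
t=35: queue=[E,D] q_used=0 → run E
t=36: queue=[D] q_used=0 → run D
t=37: (idle)
t=38: (idle)
t=39: (idle)
t=40: (idle)
t=41: (idle)
t=42: (idle)

running at tick 20 = D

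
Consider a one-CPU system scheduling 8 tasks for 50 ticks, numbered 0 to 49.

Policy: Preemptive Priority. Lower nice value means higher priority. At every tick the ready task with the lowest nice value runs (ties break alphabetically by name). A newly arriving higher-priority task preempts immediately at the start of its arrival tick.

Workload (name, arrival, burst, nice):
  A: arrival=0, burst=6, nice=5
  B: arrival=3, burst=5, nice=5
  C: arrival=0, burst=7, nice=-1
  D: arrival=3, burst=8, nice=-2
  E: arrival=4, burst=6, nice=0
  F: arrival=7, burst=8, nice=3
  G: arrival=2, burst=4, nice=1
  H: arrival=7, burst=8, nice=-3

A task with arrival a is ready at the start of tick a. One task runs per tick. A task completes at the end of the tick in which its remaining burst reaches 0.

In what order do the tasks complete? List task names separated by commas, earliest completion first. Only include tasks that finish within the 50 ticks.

completion order = H, D, C, E, G, F, A

t=0: ready={A,C} → run C
t=1: ready={A,C} → run C
t=2: ready={A,C,G} → run C
t=3: ready={A,B,C,D,G} → run D
t=4: ready={A,B,C,D,E,G} → run D
t=5: ready={A,B,C,D,E,G} → run D
t=6: ready={A,B,C,D,E,G} → run D
t=7: ready={A,B,C,D,E,F,G,H} → run H
t=8: ready={A,B,C,D,E,F,G,H} → run H
t=9: ready={A,B,C,D,E,F,G,H} → run H
t=10: ready={A,B,C,D,E,F,G,H} → run H
t=11: ready={A,B,C,D,E,F,G,H} → run H
t=12: ready={A,B,C,D,E,F,G,H} → run H
t=13: ready={A,B,C,D,E,F,G,H} → run H
t=14: ready={A,B,C,D,E,F,G,H} → run H
t=15: ready={A,B,C,D,E,F,G} → run D
t=16: ready={A,B,C,D,E,F,G} → run D
t=17: ready={A,B,C,D,E,F,G} → run D
t=18: ready={A,B,C,D,E,F,G} → run D
t=19: ready={A,B,C,E,F,G} → run C
t=20: ready={A,B,C,E,F,G} → run C
t=21: ready={A,B,C,E,F,G} → run C
t=22: ready={A,B,C,E,F,G} → run C
t=23: ready={A,B,E,F,G} → run E
t=24: ready={A,B,E,F,G} → run E
t=25: ready={A,B,E,F,G} → run E
t=26: ready={A,B,E,F,G} → run E
t=27: ready={A,B,E,F,G} → run E
t=28: ready={A,B,E,F,G} → run E
t=29: ready={A,B,F,G} → run G
t=30: ready={A,B,F,G} → run G
t=31: ready={A,B,F,G} → run G
t=32: ready={A,B,F,G} → run G
t=33: ready={A,B,F} → run F
t=34: ready={A,B,F} → run F
t=35: ready={A,B,F} → run F
t=36: ready={A,B,F} → run F
t=37: ready={A,B,F} → run F
t=38: ready={A,B,F} → run F
t=39: ready={A,B,F} → run F
t=40: ready={A,B,F} → run F
t=41: ready={A,B} → run A
t=42: ready={A,B} → run A
t=43: ready={A,B} → run A
t=44: ready={A,B} → run A
t=45: ready={A,B} → run A
t=46: ready={A,B} → run A
t=47: ready={B} → run B
t=48: ready={B} → run B
t=49: ready={B} → run B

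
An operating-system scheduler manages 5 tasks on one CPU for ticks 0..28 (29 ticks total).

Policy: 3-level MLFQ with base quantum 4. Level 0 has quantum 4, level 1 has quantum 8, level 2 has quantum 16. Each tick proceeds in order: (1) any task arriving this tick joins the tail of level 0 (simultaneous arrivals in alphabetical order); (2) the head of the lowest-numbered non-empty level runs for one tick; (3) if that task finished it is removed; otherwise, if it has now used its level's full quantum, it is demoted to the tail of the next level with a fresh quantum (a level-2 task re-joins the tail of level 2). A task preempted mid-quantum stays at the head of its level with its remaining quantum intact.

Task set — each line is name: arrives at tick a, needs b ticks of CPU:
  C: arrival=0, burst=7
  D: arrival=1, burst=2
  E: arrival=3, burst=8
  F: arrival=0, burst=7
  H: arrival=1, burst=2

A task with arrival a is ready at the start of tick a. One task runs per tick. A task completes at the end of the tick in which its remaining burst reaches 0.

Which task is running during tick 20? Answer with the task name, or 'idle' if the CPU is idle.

t=0: L0/L1/L2 = CF/-/- → run C
t=1: L0/L1/L2 = CFDH/-/- → run C
t=2: L0/L1/L2 = CFDH/-/- → run C
t=3: L0/L1/L2 = CFDHE/-/- → run C
t=4: L0/L1/L2 = FDHE/C/- → run F
t=5: L0/L1/L2 = FDHE/C/- → run F
t=6: L0/L1/L2 = FDHE/C/- → run F
t=7: L0/L1/L2 = FDHE/C/- → run F
t=8: L0/L1/L2 = DHE/CF/- → run D
t=9: L0/L1/L2 = DHE/CF/- → run D
t=10: L0/L1/L2 = HE/CF/- → run H
t=11: L0/L1/L2 = HE/CF/- → run H
t=12: L0/L1/L2 = E/CF/- → run E
t=13: L0/L1/L2 = E/CF/- → run E
t=14: L0/L1/L2 = E/CF/- → run E
t=15: L0/L1/L2 = E/CF/- → run E
t=16: L0/L1/L2 = -/CFE/- → run C
t=17: L0/L1/L2 = -/CFE/- → run C
t=18: L0/L1/L2 = -/CFE/- → run C
t=19: L0/L1/L2 = -/FE/- → run F
t=20: L0/L1/L2 = -/FE/- → run F
t=21: L0/L1/L2 = -/FE/- → run F
t=22: L0/L1/L2 = -/E/- → run E
t=23: L0/L1/L2 = -/E/- → run E
t=24: L0/L1/L2 = -/E/- → run E
t=25: L0/L1/L2 = -/E/- → run E
t=26: (idle)
t=27: (idle)
t=28: (idle)

running at tick 20 = F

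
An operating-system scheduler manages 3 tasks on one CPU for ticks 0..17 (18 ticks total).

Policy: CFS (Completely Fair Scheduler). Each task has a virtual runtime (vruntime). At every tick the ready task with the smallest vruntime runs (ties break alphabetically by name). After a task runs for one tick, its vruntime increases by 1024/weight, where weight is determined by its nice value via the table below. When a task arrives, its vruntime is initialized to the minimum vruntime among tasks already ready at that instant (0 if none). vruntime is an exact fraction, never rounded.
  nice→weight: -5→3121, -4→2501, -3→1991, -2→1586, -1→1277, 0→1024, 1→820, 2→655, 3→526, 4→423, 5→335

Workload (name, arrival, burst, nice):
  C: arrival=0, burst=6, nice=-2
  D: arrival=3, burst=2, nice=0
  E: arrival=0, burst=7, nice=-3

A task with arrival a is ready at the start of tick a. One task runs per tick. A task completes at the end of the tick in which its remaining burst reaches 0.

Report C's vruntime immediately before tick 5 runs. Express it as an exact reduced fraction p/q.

vruntime(C, start of tick 5) = 1024/793

t=0: vr[C=0 E=0] → run C
t=1: vr[C=512/793 E=0] → run E
t=2: vr[C=512/793 E=1024/1991] → run E
t=3: vr[C=512/793 D=512/793 E=2048/1991] → run C
t=4: vr[C=1024/793 D=512/793 E=2048/1991] → run D
t=5: vr[C=1024/793 D=1305/793 E=2048/1991] → run E
t=6: vr[C=1024/793 D=1305/793 E=3072/1991] → run C
t=7: vr[C=1536/793 D=1305/793 E=3072/1991] → run E
t=8: vr[C=1536/793 D=1305/793 E=4096/1991] → run D
t=9: vr[C=1536/793 E=4096/1991] → run C
t=10: vr[C=2048/793 E=4096/1991] → run E
t=11: vr[C=2048/793 E=5120/1991] → run E
t=12: vr[C=2048/793 E=6144/1991] → run C
t=13: vr[C=2560/793 E=6144/1991] → run E
t=14: vr[C=2560/793] → run C
t=15: (idle)
t=16: (idle)
t=17: (idle)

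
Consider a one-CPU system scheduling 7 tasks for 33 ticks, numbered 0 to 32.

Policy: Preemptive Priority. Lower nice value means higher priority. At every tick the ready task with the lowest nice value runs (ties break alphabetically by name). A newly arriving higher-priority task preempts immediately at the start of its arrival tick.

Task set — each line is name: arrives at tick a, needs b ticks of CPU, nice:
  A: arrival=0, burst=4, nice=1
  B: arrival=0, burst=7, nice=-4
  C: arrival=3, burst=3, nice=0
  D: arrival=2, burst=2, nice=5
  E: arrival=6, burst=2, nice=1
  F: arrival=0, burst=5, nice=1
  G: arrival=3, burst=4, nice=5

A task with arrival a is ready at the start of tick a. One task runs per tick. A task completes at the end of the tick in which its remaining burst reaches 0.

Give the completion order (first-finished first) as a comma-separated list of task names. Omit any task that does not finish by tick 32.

t=0: ready={A,B,F} → run B
t=1: ready={A,B,F} → run B
t=2: ready={A,B,D,F} → run B
t=3: ready={A,B,C,D,F,G} → run B
t=4: ready={A,B,C,D,F,G} → run B
t=5: ready={A,B,C,D,F,G} → run B
t=6: ready={A,B,C,D,E,F,G} → run B
t=7: ready={A,C,D,E,F,G} → run C
t=8: ready={A,C,D,E,F,G} → run C
t=9: ready={A,C,D,E,F,G} → run C
t=10: ready={A,D,E,F,G} → run A
t=11: ready={A,D,E,F,G} → run A
t=12: ready={A,D,E,F,G} → run A
t=13: ready={A,D,E,F,G} → run A
t=14: ready={D,E,F,G} → run E
t=15: ready={D,E,F,G} → run E
t=16: ready={D,F,G} → run F
t=17: ready={D,F,G} → run F
t=18: ready={D,F,G} → run F
t=19: ready={D,F,G} → run F
t=20: ready={D,F,G} → run F
t=21: ready={D,G} → run D
t=22: ready={D,G} → run D
t=23: ready={G} → run G
t=24: ready={G} → run G
t=25: ready={G} → run G
t=26: ready={G} → run G
t=27: (idle)
t=28: (idle)
t=29: (idle)
t=30: (idle)
t=31: (idle)
t=32: (idle)

completion order = B, C, A, E, F, D, G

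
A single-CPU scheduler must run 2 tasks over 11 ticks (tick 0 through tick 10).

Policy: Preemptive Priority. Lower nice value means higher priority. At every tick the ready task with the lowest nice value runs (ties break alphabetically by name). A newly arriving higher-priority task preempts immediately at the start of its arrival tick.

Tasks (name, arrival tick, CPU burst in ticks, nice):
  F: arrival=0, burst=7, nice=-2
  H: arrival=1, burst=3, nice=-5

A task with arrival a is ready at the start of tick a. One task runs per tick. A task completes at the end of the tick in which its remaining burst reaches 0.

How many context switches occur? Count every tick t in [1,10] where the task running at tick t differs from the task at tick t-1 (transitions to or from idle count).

t=0: ready={F} → run F
t=1: ready={F,H} → run H
t=2: ready={F,H} → run H
t=3: ready={F,H} → run H
t=4: ready={F} → run F
t=5: ready={F} → run F
t=6: ready={F} → run F
t=7: ready={F} → run F
t=8: ready={F} → run F
t=9: ready={F} → run F
t=10: (idle)

context switches = 3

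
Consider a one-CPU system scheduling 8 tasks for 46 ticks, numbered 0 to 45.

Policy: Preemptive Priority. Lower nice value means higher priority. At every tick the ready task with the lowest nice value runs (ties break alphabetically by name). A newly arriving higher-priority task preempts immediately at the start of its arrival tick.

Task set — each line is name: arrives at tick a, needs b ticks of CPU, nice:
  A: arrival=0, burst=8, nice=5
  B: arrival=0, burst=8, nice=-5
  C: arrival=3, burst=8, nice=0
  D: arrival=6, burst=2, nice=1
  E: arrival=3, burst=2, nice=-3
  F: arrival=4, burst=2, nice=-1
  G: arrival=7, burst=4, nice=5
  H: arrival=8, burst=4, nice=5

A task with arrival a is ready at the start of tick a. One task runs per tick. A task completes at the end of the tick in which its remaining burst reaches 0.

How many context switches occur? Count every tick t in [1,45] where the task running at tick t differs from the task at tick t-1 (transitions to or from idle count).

t=0: ready={A,B} → run B
t=1: ready={A,B} → run B
t=2: ready={A,B} → run B
t=3: ready={A,B,C,E} → run B
t=4: ready={A,B,C,E,F} → run B
t=5: ready={A,B,C,E,F} → run B
t=6: ready={A,B,C,D,E,F} → run B
t=7: ready={A,B,C,D,E,F,G} → run B
t=8: ready={A,C,D,E,F,G,H} → run E
t=9: ready={A,C,D,E,F,G,H} → run E
t=10: ready={A,C,D,F,G,H} → run F
t=11: ready={A,C,D,F,G,H} → run F
t=12: ready={A,C,D,G,H} → run C
t=13: ready={A,C,D,G,H} → run C
t=14: ready={A,C,D,G,H} → run C
t=15: ready={A,C,D,G,H} → run C
t=16: ready={A,C,D,G,H} → run C
t=17: ready={A,C,D,G,H} → run C
t=18: ready={A,C,D,G,H} → run C
t=19: ready={A,C,D,G,H} → run C
t=20: ready={A,D,G,H} → run D
t=21: ready={A,D,G,H} → run D
t=22: ready={A,G,H} → run A
t=23: ready={A,G,H} → run A
t=24: ready={A,G,H} → run A
t=25: ready={A,G,H} → run A
t=26: ready={A,G,H} → run A
t=27: ready={A,G,H} → run A
t=28: ready={A,G,H} → run A
t=29: ready={A,G,H} → run A
t=30: ready={G,H} → run G
t=31: ready={G,H} → run G
t=32: ready={G,H} → run G
t=33: ready={G,H} → run G
t=34: ready={H} → run H
t=35: ready={H} → run H
t=36: ready={H} → run H
t=37: ready={H} → run H
t=38: (idle)
t=39: (idle)
t=40: (idle)
t=41: (idle)
t=42: (idle)
t=43: (idle)
t=44: (idle)
t=45: (idle)

context switches = 8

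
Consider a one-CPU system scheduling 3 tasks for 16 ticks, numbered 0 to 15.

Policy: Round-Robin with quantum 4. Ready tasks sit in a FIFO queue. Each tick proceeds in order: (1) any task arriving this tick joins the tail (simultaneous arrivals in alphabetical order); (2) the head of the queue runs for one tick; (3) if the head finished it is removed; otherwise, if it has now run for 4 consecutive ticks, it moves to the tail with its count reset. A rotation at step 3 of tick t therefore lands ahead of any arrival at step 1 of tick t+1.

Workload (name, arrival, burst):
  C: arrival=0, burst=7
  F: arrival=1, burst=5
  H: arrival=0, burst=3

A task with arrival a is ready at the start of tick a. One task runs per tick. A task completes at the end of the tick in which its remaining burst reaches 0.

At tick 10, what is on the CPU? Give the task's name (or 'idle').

running at tick 10 = F

t=0: queue=[C,H] q_used=0 → run C
t=1: queue=[C,H,F] q_used=1 → run C
t=2: queue=[C,H,F] q_used=2 → run C
t=3: queue=[C,H,F] q_used=3 → run C
t=4: queue=[H,F,C] q_used=0 → run H
t=5: queue=[H,F,C] q_used=1 → run H
t=6: queue=[H,F,C] q_used=2 → run H
t=7: queue=[F,C] q_used=0 → run F
t=8: queue=[F,C] q_used=1 → run F
t=9: queue=[F,C] q_used=2 → run F
t=10: queue=[F,C] q_used=3 → run F
t=11: queue=[C,F] q_used=0 → run C
t=12: queue=[C,F] q_used=1 → run C
t=13: queue=[C,F] q_used=2 → run C
t=14: queue=[F] q_used=0 → run F
t=15: (idle)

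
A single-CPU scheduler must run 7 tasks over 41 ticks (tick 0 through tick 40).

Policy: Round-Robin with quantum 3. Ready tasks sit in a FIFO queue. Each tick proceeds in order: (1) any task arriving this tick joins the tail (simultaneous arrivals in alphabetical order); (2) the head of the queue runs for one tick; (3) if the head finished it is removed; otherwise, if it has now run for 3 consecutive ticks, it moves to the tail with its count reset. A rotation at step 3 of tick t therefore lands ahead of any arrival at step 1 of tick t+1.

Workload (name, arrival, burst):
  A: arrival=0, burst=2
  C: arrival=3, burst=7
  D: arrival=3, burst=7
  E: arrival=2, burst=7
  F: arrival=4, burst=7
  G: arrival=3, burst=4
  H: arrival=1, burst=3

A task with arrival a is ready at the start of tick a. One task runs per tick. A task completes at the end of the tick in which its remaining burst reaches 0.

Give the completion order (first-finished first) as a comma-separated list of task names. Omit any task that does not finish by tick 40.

completion order = A, H, G, E, C, D, F

t=0: queue=[A] q_used=0 → run A
t=1: queue=[A,H] q_used=1 → run A
t=2: queue=[H,E] q_used=0 → run H
t=3: queue=[H,E,C,D,G] q_used=1 → run H
t=4: queue=[H,E,C,D,G,F] q_used=2 → run H
t=5: queue=[E,C,D,G,F] q_used=0 → run E
t=6: queue=[E,C,D,G,F] q_used=1 → run E
t=7: queue=[E,C,D,G,F] q_used=2 → run E
t=8: queue=[C,D,G,F,E] q_used=0 → run C
t=9: queue=[C,D,G,F,E] q_used=1 → run C
t=10: queue=[C,D,G,F,E] q_used=2 → run C
t=11: queue=[D,G,F,E,C] q_used=0 → run D
t=12: queue=[D,G,F,E,C] q_used=1 → run D
t=13: queue=[D,G,F,E,C] q_used=2 → run D
t=14: queue=[G,F,E,C,D] q_used=0 → run G
t=15: queue=[G,F,E,C,D] q_used=1 → run G
t=16: queue=[G,F,E,C,D] q_used=2 → run G
t=17: queue=[F,E,C,D,G] q_used=0 → run F
t=18: queue=[F,E,C,D,G] q_used=1 → run F
t=19: queue=[F,E,C,D,G] q_used=2 → run F
t=20: queue=[E,C,D,G,F] q_used=0 → run E
t=21: queue=[E,C,D,G,F] q_used=1 → run E
t=22: queue=[E,C,D,G,F] q_used=2 → run E
t=23: queue=[C,D,G,F,E] q_used=0 → run C
t=24: queue=[C,D,G,F,E] q_used=1 → run C
t=25: queue=[C,D,G,F,E] q_used=2 → run C
t=26: queue=[D,G,F,E,C] q_used=0 → run D
t=27: queue=[D,G,F,E,C] q_used=1 → run D
t=28: queue=[D,G,F,E,C] q_used=2 → run D
t=29: queue=[G,F,E,C,D] q_used=0 → run G
t=30: queue=[F,E,C,D] q_used=0 → run F
t=31: queue=[F,E,C,D] q_used=1 → run F
t=32: queue=[F,E,C,D] q_used=2 → run F
t=33: queue=[E,C,D,F] q_used=0 → run E
t=34: queue=[C,D,F] q_used=0 → run C
t=35: queue=[D,F] q_used=0 → run D
t=36: queue=[F] q_used=0 → run F
t=37: (idle)
t=38: (idle)
t=39: (idle)
t=40: (idle)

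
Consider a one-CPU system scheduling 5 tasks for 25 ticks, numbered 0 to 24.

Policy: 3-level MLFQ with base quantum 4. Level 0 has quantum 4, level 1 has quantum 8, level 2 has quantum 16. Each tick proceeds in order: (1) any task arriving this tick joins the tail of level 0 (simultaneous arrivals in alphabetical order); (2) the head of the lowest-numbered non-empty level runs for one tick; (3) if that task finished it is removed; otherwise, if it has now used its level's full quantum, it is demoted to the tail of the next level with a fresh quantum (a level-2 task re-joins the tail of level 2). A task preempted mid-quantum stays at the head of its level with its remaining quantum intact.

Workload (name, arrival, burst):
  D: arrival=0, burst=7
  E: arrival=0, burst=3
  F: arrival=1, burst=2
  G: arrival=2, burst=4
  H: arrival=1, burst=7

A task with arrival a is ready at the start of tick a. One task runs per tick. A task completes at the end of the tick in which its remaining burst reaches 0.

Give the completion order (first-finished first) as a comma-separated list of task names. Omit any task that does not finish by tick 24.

t=0: L0/L1/L2 = DE/-/- → run D
t=1: L0/L1/L2 = DEFH/-/- → run D
t=2: L0/L1/L2 = DEFHG/-/- → run D
t=3: L0/L1/L2 = DEFHG/-/- → run D
t=4: L0/L1/L2 = EFHG/D/- → run E
t=5: L0/L1/L2 = EFHG/D/- → run E
t=6: L0/L1/L2 = EFHG/D/- → run E
t=7: L0/L1/L2 = FHG/D/- → run F
t=8: L0/L1/L2 = FHG/D/- → run F
t=9: L0/L1/L2 = HG/D/- → run H
t=10: L0/L1/L2 = HG/D/- → run H
t=11: L0/L1/L2 = HG/D/- → run H
t=12: L0/L1/L2 = HG/D/- → run H
t=13: L0/L1/L2 = G/DH/- → run G
t=14: L0/L1/L2 = G/DH/- → run G
t=15: L0/L1/L2 = G/DH/- → run G
t=16: L0/L1/L2 = G/DH/- → run G
t=17: L0/L1/L2 = -/DH/- → run D
t=18: L0/L1/L2 = -/DH/- → run D
t=19: L0/L1/L2 = -/DH/- → run D
t=20: L0/L1/L2 = -/H/- → run H
t=21: L0/L1/L2 = -/H/- → run H
t=22: L0/L1/L2 = -/H/- → run H
t=23: (idle)
t=24: (idle)

completion order = E, F, G, D, H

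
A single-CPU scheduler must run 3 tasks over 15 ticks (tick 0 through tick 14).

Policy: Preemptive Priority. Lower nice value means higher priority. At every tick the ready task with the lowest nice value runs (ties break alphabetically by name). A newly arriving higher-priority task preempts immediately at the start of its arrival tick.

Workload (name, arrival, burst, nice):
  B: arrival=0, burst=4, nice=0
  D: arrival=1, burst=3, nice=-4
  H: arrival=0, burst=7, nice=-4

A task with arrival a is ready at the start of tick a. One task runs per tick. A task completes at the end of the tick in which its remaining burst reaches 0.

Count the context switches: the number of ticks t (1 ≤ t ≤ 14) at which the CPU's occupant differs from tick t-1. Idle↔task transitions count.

t=0: ready={B,H} → run H
t=1: ready={B,D,H} → run D
t=2: ready={B,D,H} → run D
t=3: ready={B,D,H} → run D
t=4: ready={B,H} → run H
t=5: ready={B,H} → run H
t=6: ready={B,H} → run H
t=7: ready={B,H} → run H
t=8: ready={B,H} → run H
t=9: ready={B,H} → run H
t=10: ready={B} → run B
t=11: ready={B} → run B
t=12: ready={B} → run B
t=13: ready={B} → run B
t=14: (idle)

context switches = 4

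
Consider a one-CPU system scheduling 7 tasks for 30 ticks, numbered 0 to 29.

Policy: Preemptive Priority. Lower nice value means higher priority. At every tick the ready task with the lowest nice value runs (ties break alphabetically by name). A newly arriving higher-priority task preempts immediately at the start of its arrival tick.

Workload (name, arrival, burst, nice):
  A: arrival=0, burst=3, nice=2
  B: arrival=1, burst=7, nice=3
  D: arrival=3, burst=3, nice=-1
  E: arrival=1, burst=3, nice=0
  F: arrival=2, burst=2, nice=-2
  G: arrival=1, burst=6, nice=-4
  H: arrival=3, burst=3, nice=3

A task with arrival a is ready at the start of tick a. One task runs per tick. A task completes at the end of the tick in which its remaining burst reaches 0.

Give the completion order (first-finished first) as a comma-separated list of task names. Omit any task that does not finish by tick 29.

t=0: ready={A} → run A
t=1: ready={A,B,E,G} → run G
t=2: ready={A,B,E,F,G} → run G
t=3: ready={A,B,D,E,F,G,H} → run G
t=4: ready={A,B,D,E,F,G,H} → run G
t=5: ready={A,B,D,E,F,G,H} → run G
t=6: ready={A,B,D,E,F,G,H} → run G
t=7: ready={A,B,D,E,F,H} → run F
t=8: ready={A,B,D,E,F,H} → run F
t=9: ready={A,B,D,E,H} → run D
t=10: ready={A,B,D,E,H} → run D
t=11: ready={A,B,D,E,H} → run D
t=12: ready={A,B,E,H} → run E
t=13: ready={A,B,E,H} → run E
t=14: ready={A,B,E,H} → run E
t=15: ready={A,B,H} → run A
t=16: ready={A,B,H} → run A
t=17: ready={B,H} → run B
t=18: ready={B,H} → run B
t=19: ready={B,H} → run B
t=20: ready={B,H} → run B
t=21: ready={B,H} → run B
t=22: ready={B,H} → run B
t=23: ready={B,H} → run B
t=24: ready={H} → run H
t=25: ready={H} → run H
t=26: ready={H} → run H
t=27: (idle)
t=28: (idle)
t=29: (idle)

completion order = G, F, D, E, A, B, H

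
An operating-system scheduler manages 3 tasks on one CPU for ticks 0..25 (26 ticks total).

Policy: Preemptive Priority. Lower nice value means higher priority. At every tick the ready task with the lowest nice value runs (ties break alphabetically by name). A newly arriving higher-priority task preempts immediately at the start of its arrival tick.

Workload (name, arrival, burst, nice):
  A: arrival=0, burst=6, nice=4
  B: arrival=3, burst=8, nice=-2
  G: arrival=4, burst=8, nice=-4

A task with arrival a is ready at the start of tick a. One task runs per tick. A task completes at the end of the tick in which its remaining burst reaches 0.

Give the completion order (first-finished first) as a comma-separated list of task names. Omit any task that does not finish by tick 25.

t=0: ready={A} → run A
t=1: ready={A} → run A
t=2: ready={A} → run A
t=3: ready={A,B} → run B
t=4: ready={A,B,G} → run G
t=5: ready={A,B,G} → run G
t=6: ready={A,B,G} → run G
t=7: ready={A,B,G} → run G
t=8: ready={A,B,G} → run G
t=9: ready={A,B,G} → run G
t=10: ready={A,B,G} → run G
t=11: ready={A,B,G} → run G
t=12: ready={A,B} → run B
t=13: ready={A,B} → run B
t=14: ready={A,B} → run B
t=15: ready={A,B} → run B
t=16: ready={A,B} → run B
t=17: ready={A,B} → run B
t=18: ready={A,B} → run B
t=19: ready={A} → run A
t=20: ready={A} → run A
t=21: ready={A} → run A
t=22: (idle)
t=23: (idle)
t=24: (idle)
t=25: (idle)

completion order = G, B, A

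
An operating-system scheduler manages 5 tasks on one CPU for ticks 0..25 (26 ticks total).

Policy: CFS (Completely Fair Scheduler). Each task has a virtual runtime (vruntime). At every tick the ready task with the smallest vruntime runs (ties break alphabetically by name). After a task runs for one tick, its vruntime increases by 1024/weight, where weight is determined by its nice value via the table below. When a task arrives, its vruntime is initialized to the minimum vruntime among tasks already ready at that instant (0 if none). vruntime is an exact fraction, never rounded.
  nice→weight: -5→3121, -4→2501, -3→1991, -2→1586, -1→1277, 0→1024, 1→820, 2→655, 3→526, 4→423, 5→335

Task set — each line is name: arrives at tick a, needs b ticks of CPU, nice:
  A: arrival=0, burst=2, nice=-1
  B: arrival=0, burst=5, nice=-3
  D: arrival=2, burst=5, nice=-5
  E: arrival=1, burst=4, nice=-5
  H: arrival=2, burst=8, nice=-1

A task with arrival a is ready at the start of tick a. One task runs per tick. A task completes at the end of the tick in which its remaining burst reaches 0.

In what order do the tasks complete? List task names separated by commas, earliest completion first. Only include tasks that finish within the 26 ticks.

t=0: vr[A=0 B=0] → run A
t=1: vr[A=1024/1277 B=0 E=0] → run B
t=2: vr[A=1024/1277 B=1024/1991 D=0 E=0 H=0] → run D
t=3: vr[A=1024/1277 B=1024/1991 D=1024/3121 E=0 H=0] → run E
t=4: vr[A=1024/1277 B=1024/1991 D=1024/3121 E=1024/3121 H=0] → run H
t=5: vr[A=1024/1277 B=1024/1991 D=1024/3121 E=1024/3121 H=1024/1277] → run D
t=6: vr[A=1024/1277 B=1024/1991 D=2048/3121 E=1024/3121 H=1024/1277] → run E
t=7: vr[A=1024/1277 B=1024/1991 D=2048/3121 E=2048/3121 H=1024/1277] → run B
t=8: vr[A=1024/1277 B=2048/1991 D=2048/3121 E=2048/3121 H=1024/1277] → run D
t=9: vr[A=1024/1277 B=2048/1991 D=3072/3121 E=2048/3121 H=1024/1277] → run E
t=10: vr[A=1024/1277 B=2048/1991 D=3072/3121 E=3072/3121 H=1024/1277] → run A
t=11: vr[B=2048/1991 D=3072/3121 E=3072/3121 H=1024/1277] → run H
t=12: vr[B=2048/1991 D=3072/3121 E=3072/3121 H=2048/1277] → run D
t=13: vr[B=2048/1991 D=4096/3121 E=3072/3121 H=2048/1277] → run E
t=14: vr[B=2048/1991 D=4096/3121 H=2048/1277] → run B
t=15: vr[B=3072/1991 D=4096/3121 H=2048/1277] → run D
t=16: vr[B=3072/1991 H=2048/1277] → run B
t=17: vr[B=4096/1991 H=2048/1277] → run H
t=18: vr[B=4096/1991 H=3072/1277] → run B
t=19: vr[H=3072/1277] → run H
t=20: vr[H=4096/1277] → run H
t=21: vr[H=5120/1277] → run H
t=22: vr[H=6144/1277] → run H
t=23: vr[H=7168/1277] → run H
t=24: (idle)
t=25: (idle)

completion order = A, E, D, B, H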